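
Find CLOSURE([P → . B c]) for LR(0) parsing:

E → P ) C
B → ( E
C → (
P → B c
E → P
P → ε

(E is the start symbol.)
{ [B → . ( E], [P → . B c] }

Start with: [P → . B c]
  [P → . B c] has the dot before B: add [B → . ( E]
No further items can be added.

CLOSURE = { [B → . ( E], [P → . B c] }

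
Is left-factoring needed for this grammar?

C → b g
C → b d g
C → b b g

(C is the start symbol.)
Left-factoring is needed when two productions for the same non-terminal
share a common prefix on the right-hand side.

Productions for C:
  C → b g
  C → b d g
  C → b b g

Found common prefix 'b' in productions for C

Answer: Yes, C has productions with common prefix 'b'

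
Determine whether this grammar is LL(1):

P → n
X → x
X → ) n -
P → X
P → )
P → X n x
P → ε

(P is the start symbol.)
No. Predict set conflict for P: { ')' }

A grammar is LL(1) if for each non-terminal N with multiple productions, the predict sets of those productions are pairwise disjoint, where PREDICT(N → α) = (FIRST(α) \ {ε}) ∪ (FOLLOW(N) if α ⇒* ε).

Relevant sets:
  FIRST(X) = { ')', 'x' }
  FOLLOW(P) = { $ }

For P:
  PREDICT(P → n) = { 'n' }
  PREDICT(P → X) = { ')', 'x' }
  PREDICT(P → ')') = { ')' }
  PREDICT(P → X n x) = { ')', 'x' }
  PREDICT(P → ε) = { $ }
For X:
  PREDICT(X → x) = { 'x' }
  PREDICT(X → ')' n '-') = { ')' }

Conflict found: Predict set conflict for P: { ')' }
The grammar is NOT LL(1).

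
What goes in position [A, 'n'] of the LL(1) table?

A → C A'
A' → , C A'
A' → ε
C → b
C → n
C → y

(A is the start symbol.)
To find M[A, 'n'], we find productions for A where 'n' is in the predict set (PREDICT(N → α) = (FIRST(α) \ {ε}) ∪ (FOLLOW(N) if α ⇒* ε)).

Relevant sets:
  FIRST(C) = { 'b', 'n', 'y' }

A → C A': PREDICT = { 'b', 'n', 'y' }
  'n' is in predict set, so this production goes in M[A, 'n']

M[A, 'n'] = A → C A'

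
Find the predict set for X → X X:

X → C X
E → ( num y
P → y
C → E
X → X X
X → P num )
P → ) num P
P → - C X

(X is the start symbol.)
PREDICT(X → X X) = (FIRST(RHS) \ {ε}) ∪ (FOLLOW(X) if ε ∈ FIRST(RHS), i.e. RHS ⇒* ε)
FIRST(X) = { '(', ')', '-', 'y' }
FIRST(X X) = { '(', ')', '-', 'y' }
ε ∉ FIRST(X X), so FOLLOW(X) is not added.
PREDICT(X → X X) = { '(', ')', '-', 'y' }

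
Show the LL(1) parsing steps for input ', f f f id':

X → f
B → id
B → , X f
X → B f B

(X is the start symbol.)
LL(1) parsing maintains a stack (initially the start symbol over $) and the input. At each step: if the stack top is a terminal, match it against the current input token; if it is a non-terminal N, replace it with the RHS of M[N, lookahead] (the unique production whose predict set contains the lookahead).

Stack is shown with the top on the left.

Stack        Input         Action
---------------------------------
X $          , f f f id $  output X → B f B
B f B $      , f f f id $  output B → , X f
, X f f B $  , f f f id $  match ','
X f f B $    f f f id $    output X → f
f f f B $    f f f id $    match 'f'
f f B $      f f id $      match 'f'
f B $        f id $        match 'f'
B $          id $          output B → id
id $         id $          match 'id'
$            $             accept

The string is accepted.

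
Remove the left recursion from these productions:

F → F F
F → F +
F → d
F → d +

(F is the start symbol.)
F → d F'
F → d + F'
F' → F F'
F' → + F'
F' → ε

F is directly left-recursive. The standard transformation for
  A → A α₁ | ... | A α_m | β₁ | ... | β_n
is
  A  → β₁ A' | ... | β_n A'
  A' → α₁ A' | ... | α_m A' | ε

F → d becomes F → d F'
F → d + becomes F → d + F'
F → F F becomes F' → F F'
F → F + becomes F' → + F'
Add F' → ε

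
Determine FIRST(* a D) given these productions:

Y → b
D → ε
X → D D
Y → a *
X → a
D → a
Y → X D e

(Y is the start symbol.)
To compute FIRST(* a D), process the symbols left to right:
Symbol * is a terminal. Add '*' and stop.
FIRST(* a D) = { '*' }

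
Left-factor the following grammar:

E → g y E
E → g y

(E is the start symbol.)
Left-factoring transforms A → αβ₁ | αβ₂ into A → αA' and A' → β₁ | β₂
(α is the longest common prefix among the alternatives). Repeat until
no nonterminal has two alternatives with a common prefix.

Round 1: E has alternatives sharing prefix 'g y'. Introduce E': E → g y E'
  Add: E' → E
  Add: E' → ε

No remaining common prefixes — done.

Resulting grammar:
E → g y E'
E' → E
E' → ε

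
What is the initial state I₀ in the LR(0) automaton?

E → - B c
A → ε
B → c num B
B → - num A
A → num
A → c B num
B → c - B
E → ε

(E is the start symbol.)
First, augment the grammar with E' → E
I₀ = CLOSURE({ [E' → . E] }):
  [E' → . E] has the dot before E: add [E → . - B c], [E → .]
No further items can be added.

I₀ = { [E → . - B c], [E → .], [E' → . E] }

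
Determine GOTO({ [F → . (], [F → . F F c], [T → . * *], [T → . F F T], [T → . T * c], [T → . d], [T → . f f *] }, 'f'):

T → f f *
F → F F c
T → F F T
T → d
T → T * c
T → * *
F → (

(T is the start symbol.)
{ [T → f . f *] }

GOTO(I, 'f') = CLOSURE({ [A → αX.β] : [A → α.Xβ] ∈ I, X = 'f' })

Items with dot before 'f', with the dot advanced:
  [T → . f f *] → [T → f . f *]
Closure adds nothing (no advanced item has the dot before a non-terminal).

GOTO = { [T → f . f *] }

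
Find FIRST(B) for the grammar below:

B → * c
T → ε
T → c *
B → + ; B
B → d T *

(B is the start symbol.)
{ '*', '+', 'd' }

From B → * c:
  - '*' is a terminal: add '*' and stop
From B → + ; B:
  - '+' is a terminal: add '+' and stop
From B → d T *:
  - d is a terminal: add 'd' and stop

Collecting: FIRST(B) = { '*', '+', 'd' }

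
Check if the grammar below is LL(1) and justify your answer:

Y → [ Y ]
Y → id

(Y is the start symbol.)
Yes, the grammar is LL(1).

For Y:
  PREDICT(Y → '[' Y ']') = { '[' }
  PREDICT(Y → id) = { 'id' }

All predict sets are disjoint. The grammar IS LL(1).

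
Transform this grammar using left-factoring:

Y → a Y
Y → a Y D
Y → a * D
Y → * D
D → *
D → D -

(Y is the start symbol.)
Left-factoring transforms A → αβ₁ | αβ₂ into A → αA' and A' → β₁ | β₂
(α is the longest common prefix among the alternatives). Repeat until
no nonterminal has two alternatives with a common prefix.

Round 1: Y has alternatives sharing prefix 'a'. Introduce Y': Y → a Y'
  Add: Y' → Y
  Add: Y' → Y D
  Add: Y' → * D

Round 2: Y' has alternatives sharing prefix 'Y'. Introduce Y'': Y' → Y Y''
  Add: Y'' → ε
  Add: Y'' → D

No remaining common prefixes — done.

Resulting grammar:
Y → a Y'
Y' → Y Y''
Y'' → ε
Y'' → D
Y' → * D
Y → * D
D → *
D → D -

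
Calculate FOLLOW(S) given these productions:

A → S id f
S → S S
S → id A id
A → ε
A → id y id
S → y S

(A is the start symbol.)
{ 'id', 'y' }

To compute FOLLOW(S), find every occurrence of S on a right-hand side N → α S β: add FIRST(β) \ {ε}, and if β is empty or nullable also add FOLLOW(N). Iterate to a fixed point.

In A → S id f: S is followed by id f, add FIRST(id f) \ {ε} = { 'id' }
In S → S S: S is followed by S, add FIRST(S) \ {ε} = { 'id', 'y' }
In S → S S: S is at the end; this adds FOLLOW(S) to itself — nothing new
In S → y S: S is at the end; this adds FOLLOW(S) to itself — nothing new

Taking the union: FOLLOW(S) = { 'id', 'y' }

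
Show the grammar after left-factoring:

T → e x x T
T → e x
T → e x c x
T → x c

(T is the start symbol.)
T → e x T'
T' → x T
T' → ε
T' → c x
T → x c

Left-factoring transforms A → αβ₁ | αβ₂ into A → αA' and A' → β₁ | β₂
(α is the longest common prefix among the alternatives). Repeat until
no nonterminal has two alternatives with a common prefix.

Round 1: T has alternatives sharing prefix 'e x'. Introduce T': T → e x T'
  Add: T' → x T
  Add: T' → ε
  Add: T' → c x

No remaining common prefixes — done.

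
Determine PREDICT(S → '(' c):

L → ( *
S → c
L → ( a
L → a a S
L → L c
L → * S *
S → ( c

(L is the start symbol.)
{ '(' }

PREDICT(S → '(' c) = (FIRST(RHS) \ {ε}) ∪ (FOLLOW(S) if ε ∈ FIRST(RHS), i.e. RHS ⇒* ε)
FIRST('(' c) = { '(' }
ε ∉ FIRST('(' c), so FOLLOW(S) is not added.
PREDICT(S → '(' c) = { '(' }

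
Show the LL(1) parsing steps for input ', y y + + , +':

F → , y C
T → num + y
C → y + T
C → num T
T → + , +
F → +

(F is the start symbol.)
Stack is shown with the top on the left.

Stack    Input            Action
--------------------------------
F $      , y y + + , + $  output F → , y C
, y C $  , y y + + , + $  match ','
y C $    y y + + , + $    match 'y'
C $      y + + , + $      output C → y + T
y + T $  y + + , + $      match 'y'
+ T $    + + , + $        match '+'
T $      + , + $          output T → + , +
+ , + $  + , + $          match '+'
, + $    , + $            match ','
+ $      + $              match '+'
$        $                accept

The string is accepted.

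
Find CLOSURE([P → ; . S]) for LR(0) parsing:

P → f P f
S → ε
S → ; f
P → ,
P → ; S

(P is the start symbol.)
Start with: [P → ; . S]
  [P → ; . S] has the dot before S: add [S → .], [S → . ; f]
No further items can be added.

CLOSURE = { [P → ; . S], [S → . ; f], [S → .] }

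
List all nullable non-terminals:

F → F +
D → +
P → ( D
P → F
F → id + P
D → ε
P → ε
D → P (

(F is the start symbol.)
{ 'D', 'P' }

ε-productions: D → ε, P → ε
So D, P are immediately nullable.
No further non-terminal can be added: every production for the remaining non-terminals contains a terminal or a non-nullable non-terminal.
Nullable = { 'D', 'P' }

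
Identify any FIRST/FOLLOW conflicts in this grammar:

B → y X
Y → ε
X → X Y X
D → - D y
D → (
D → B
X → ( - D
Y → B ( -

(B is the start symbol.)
No FIRST/FOLLOW conflicts.

A FIRST/FOLLOW conflict occurs when a non-terminal N has a nullable alternative N → β (β ⇒* ε) and another alternative N → α with FIRST(α) ∩ FOLLOW(N) ≠ ∅: on such a lookahead the parser cannot decide between expanding α and letting N vanish via β.

Nullable non-terminals: Y.
FIRST sets used below: FIRST(B) = { 'y' }

Y: nullable alternative(s) Y → ε; FOLLOW(Y) = { '(' }
  Y → ε: FIRST \ {ε} = { } — this is the only nullable alternative, skip
  Y → B ( -: FIRST \ {ε} = { 'y' } — disjoint from FOLLOW(Y)

B, D, X have no nullable alternative, so no FIRST/FOLLOW check is needed there.

No FIRST/FOLLOW conflicts found.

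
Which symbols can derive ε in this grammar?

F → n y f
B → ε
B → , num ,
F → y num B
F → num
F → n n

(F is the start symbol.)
{ 'B' }

ε-productions: B → ε
So B is immediately nullable.
No further non-terminal can be added: every production for the remaining non-terminals contains a terminal or a non-nullable non-terminal.
Nullable = { 'B' }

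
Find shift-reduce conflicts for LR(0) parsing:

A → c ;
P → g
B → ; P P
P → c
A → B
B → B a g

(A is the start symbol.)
A shift-reduce conflict occurs when an LR(0) state has both:
  - a complete (reduce) item [A → α .] (dot at the end), and
  - a shift item [B → β . c γ] (dot before a terminal).

Augment with A' → A and build the canonical LR(0) collection (I0 = CLOSURE({[A' → . A]}), then GOTO on every symbol after a dot until no new states appear). It has 12 states:
  I0: { [A → . B], [A → . c ;], [A' → . A], [B → . ; P P], [B → . B a g] }  — shift
  I1: { [B → ; . P P], [P → . c], [P → . g] }  — shift
  I2: { [A' → A .] }  — accept
  I3: { [A → B .], [B → B . a g] }  — shift, reduce
  I4: { [A → c . ;] }  — shift
  I5: { [A → c ; .] }  — reduce
  I6: { [B → B a . g] }  — shift
  I7: { [B → B a g .] }  — reduce
  I8: { [B → ; P . P], [P → . c], [P → . g] }  — shift
  I9: { [P → c .] }  — reduce
  I10: { [P → g .] }  — reduce
  I11: { [B → ; P P .] }  — reduce

I3 contains reduce item [A → B .] and shift item [B → B . a g] — shift-reduce conflict.

Answer: Yes — I3: [A → B .] vs [B → B . a g]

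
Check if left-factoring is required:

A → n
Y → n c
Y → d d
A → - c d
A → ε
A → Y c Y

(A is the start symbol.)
Left-factoring is needed when two productions for the same non-terminal
share a common prefix on the right-hand side.

Productions for A:
  A → n
  A → - c d
  A → ε
  A → Y c Y
Productions for Y:
  Y → n c
  Y → d d

No common prefixes found.

Answer: No, left-factoring is not needed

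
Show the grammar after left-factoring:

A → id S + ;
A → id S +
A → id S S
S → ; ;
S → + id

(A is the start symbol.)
Left-factoring transforms A → αβ₁ | αβ₂ into A → αA' and A' → β₁ | β₂
(α is the longest common prefix among the alternatives). Repeat until
no nonterminal has two alternatives with a common prefix.

Round 1: A has alternatives sharing prefix 'id S'. Introduce A': A → id S A'
  Add: A' → + ;
  Add: A' → +
  Add: A' → S

Round 2: A' has alternatives sharing prefix '+'. Introduce A'': A' → + A''
  Add: A'' → ;
  Add: A'' → ε

No remaining common prefixes — done.

Resulting grammar:
A → id S A'
A' → + A''
A'' → ;
A'' → ε
A' → S
S → ; ;
S → + id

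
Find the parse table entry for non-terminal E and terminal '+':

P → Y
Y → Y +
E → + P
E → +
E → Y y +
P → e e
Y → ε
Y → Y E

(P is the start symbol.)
To find M[E, '+'], we find productions for E where '+' is in the predict set (PREDICT(N → α) = (FIRST(α) \ {ε}) ∪ (FOLLOW(N) if α ⇒* ε)).

Relevant sets:
  FIRST(Y) = { '+', 'y', ε }

E → + P: PREDICT = { '+' }
  '+' is in predict set, so this production goes in M[E, '+']
E → +: PREDICT = { '+' }
  '+' is in predict set, so this production goes in M[E, '+']
E → Y y +: PREDICT = { '+', 'y' }
  '+' is in predict set, so this production goes in M[E, '+']

M[E, '+'] = E → + P, E → +, E → Y y +  (a multiply-defined cell — the grammar is not LL(1))

Answer: E → + P, E → +, E → Y y +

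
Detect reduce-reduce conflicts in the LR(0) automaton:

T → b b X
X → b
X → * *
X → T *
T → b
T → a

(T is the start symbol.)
Yes — I8: [T → b .] vs [X → b .]

A reduce-reduce conflict occurs when an LR(0) state has two complete items [A → α .] and [B → β .] — both call for a reduction, and with no lookahead the parser cannot choose between them.

Augment with T' → T and build the canonical LR(0) collection (I0 = CLOSURE({[T' → . T]}), then GOTO on every symbol after a dot until no new states appear). It has 11 states:
  I0: { [T → . a], [T → . b b X], [T → . b], [T' → . T] }  — shift
  I1: { [T' → T .] }  — accept
  I2: { [T → a .] }  — reduce
  I3: { [T → b . b X], [T → b .] }  — shift, reduce
  I4: { [T → . a], [T → . b b X], [T → . b], [T → b b . X], [X → . * *], [X → . T *], [X → . b] }  — shift
  I5: { [X → * . *] }  — shift
  I6: { [X → T . *] }  — shift
  I7: { [T → b b X .] }  — reduce
  I8: { [T → b . b X], [T → b .], [X → b .] }  — shift, 2 reduces
  I9: { [X → T * .] }  — reduce
  I10: { [X → * * .] }  — reduce

I8 contains complete items [T → b .], [X → b .] — reduce-reduce conflict.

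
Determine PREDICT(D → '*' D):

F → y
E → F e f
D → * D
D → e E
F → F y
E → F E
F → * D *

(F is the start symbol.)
{ '*' }

PREDICT(D → '*' D) = (FIRST(RHS) \ {ε}) ∪ (FOLLOW(D) if ε ∈ FIRST(RHS), i.e. RHS ⇒* ε)
FIRST('*' D) = { '*' }
ε ∉ FIRST('*' D), so FOLLOW(D) is not added.
PREDICT(D → '*' D) = { '*' }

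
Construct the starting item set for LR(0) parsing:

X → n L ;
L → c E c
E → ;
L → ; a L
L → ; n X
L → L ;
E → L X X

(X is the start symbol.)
First, augment the grammar with X' → X
I₀ = CLOSURE({ [X' → . X] }):
  [X' → . X] has the dot before X: add [X → . n L ;]
No further items can be added.

I₀ = { [X → . n L ;], [X' → . X] }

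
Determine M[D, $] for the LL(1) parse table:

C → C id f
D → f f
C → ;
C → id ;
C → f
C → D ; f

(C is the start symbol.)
To find M[D, $], we find productions for D where $ is in the predict set (PREDICT(N → α) = (FIRST(α) \ {ε}) ∪ (FOLLOW(N) if α ⇒* ε)).

D → f f: PREDICT = { 'f' }

M[D, $] is empty (no production applies)

Answer: Empty (error entry)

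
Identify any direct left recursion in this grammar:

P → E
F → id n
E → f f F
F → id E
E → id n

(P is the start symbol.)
No direct left recursion

Direct left recursion occurs when N → N α for some non-terminal N (the right-hand side begins with the left-hand side itself).

P → E: starts with E
F → id n: starts with id
E → f f F: starts with f
F → id E: starts with id
E → id n: starts with id

No direct left recursion found.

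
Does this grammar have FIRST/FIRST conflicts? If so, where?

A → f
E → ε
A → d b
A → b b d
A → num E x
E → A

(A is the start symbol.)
No FIRST/FIRST conflicts.

FIRST sets of the non-terminals at (or reachable through a nullable prefix from) the front of some alternative:
  FIRST(A) = { 'b', 'd', 'f', 'num' }

Productions for A:
  A → f: FIRST = { 'f' }
  A → d b: FIRST = { 'd' }
  A → b b d: FIRST = { 'b' }
  A → num E x: FIRST = { 'num' }
Productions for E:
  E → ε: FIRST = { ε }
  E → A: FIRST = { 'b', 'd', 'f', 'num' }

All alternatives of each non-terminal have pairwise disjoint FIRST sets.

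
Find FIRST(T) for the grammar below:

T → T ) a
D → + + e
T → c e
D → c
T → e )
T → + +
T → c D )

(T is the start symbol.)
To compute FIRST(T), examine every production with T on the left-hand side, reading each right-hand side left to right until a non-nullable symbol is reached.

From T → T ) a:
  - T is the symbol being defined: contributes nothing new
    T is not nullable, so stop
From T → c e:
  - c is a terminal: add 'c' and stop
From T → e ):
  - e is a terminal: add 'e' and stop
From T → + +:
  - '+' is a terminal: add '+' and stop
From T → c D ):
  - c is a terminal: add 'c' and stop

Collecting: FIRST(T) = { '+', 'c', 'e' }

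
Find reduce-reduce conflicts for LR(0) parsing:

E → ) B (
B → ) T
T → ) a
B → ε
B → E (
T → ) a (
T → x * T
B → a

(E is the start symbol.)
Yes — I17: [B → a .] vs [T → ) a .]

Augment with E' → E and build the canonical LR(0) collection (I0 = CLOSURE({[E' → . E]}), then GOTO on every symbol after a dot until no new states appear). It has 18 states:
  I0: { [E → . ) B (], [E' → . E] }  — shift
  I1: { [B → . ) T], [B → . E (], [B → . a], [B → .], [E → ) . B (], [E → . ) B (] }  — shift, reduce
  I2: { [E' → E .] }  — accept
  I3: { [B → ) . T], [B → . ) T], [B → . E (], [B → . a], [B → .], [E → ) . B (], [E → . ) B (], [T → . ) a (], [T → . ) a], [T → . x * T] }  — shift, reduce
  I4: { [E → ) B . (] }  — shift
  I5: { [B → E . (] }  — shift
  I6: { [B → a .] }  — reduce
  I7: { [B → E ( .] }  — reduce
  I8: { [E → ) B ( .] }  — reduce
  I9: { [B → ) . T], [B → . ) T], [B → . E (], [B → . a], [B → .], [E → ) . B (], [E → . ) B (], [T → ) . a (], [T → ) . a], [T → . ) a (], [T → . ) a], [T → . x * T] }  — shift, reduce
  I10: { [B → ) T .] }  — reduce
  I11: { [T → x . * T] }  — shift
  I12: { [T → . ) a (], [T → . ) a], [T → . x * T], [T → x * . T] }  — shift
  I13: { [T → ) . a (], [T → ) . a] }  — shift
  I14: { [T → x * T .] }  — reduce
  I15: { [T → ) a . (], [T → ) a .] }  — shift, reduce
  I16: { [T → ) a ( .] }  — reduce
  I17: { [B → a .], [T → ) a . (], [T → ) a .] }  — shift, 2 reduces

I17 contains complete items [B → a .], [T → ) a .] — reduce-reduce conflict.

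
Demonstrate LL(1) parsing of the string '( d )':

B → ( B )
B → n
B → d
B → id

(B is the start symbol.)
Stack is shown with the top on the left.

Stack    Input    Action
------------------------
B $      ( d ) $  output B → ( B )
( B ) $  ( d ) $  match '('
B ) $    d ) $    output B → d
d ) $    d ) $    match 'd'
) $      ) $      match ')'
$        $        accept

The string is accepted.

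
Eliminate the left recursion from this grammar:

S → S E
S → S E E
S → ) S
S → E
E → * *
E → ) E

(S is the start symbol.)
S is directly left-recursive. The standard transformation for
  A → A α₁ | ... | A α_m | β₁ | ... | β_n
is
  A  → β₁ A' | ... | β_n A'
  A' → α₁ A' | ... | α_m A' | ε

S → ) S becomes S → ) S S'
S → E becomes S → E S'
S → S E becomes S' → E S'
S → S E E becomes S' → E E S'
Add S' → ε

Productions for other non-terminals are unchanged:
  E → * *
  E → ) E

Resulting grammar:
S → ) S S'
S → E S'
S' → E S'
S' → E E S'
S' → ε
E → * *
E → ) E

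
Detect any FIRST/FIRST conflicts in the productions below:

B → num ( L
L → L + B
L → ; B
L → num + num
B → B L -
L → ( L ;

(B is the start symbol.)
Yes. B → num '(' L / B → B L '-' on { 'num' }; L → L '+' B / L → ';' B on { ';' }; L → L '+' B / L → num '+' num on { 'num' }; L → L '+' B / L → '(' L ';' on { '(' }

FIRST sets of the non-terminals at (or reachable through a nullable prefix from) the front of some alternative:
  FIRST(B) = { 'num' }
  FIRST(L) = { '(', ';', 'num' }

Productions for B:
  B → num ( L: FIRST = { 'num' }
  B → B L -: FIRST = { 'num' }
Productions for L:
  L → L + B: FIRST = { '(', ';', 'num' }
  L → ; B: FIRST = { ';' }
  L → num + num: FIRST = { 'num' }
  L → ( L ;: FIRST = { '(' }

Conflict for B: B → num ( L and B → B L -
  Overlap: { 'num' }
Conflict for L: L → L + B and L → ; B
  Overlap: { ';' }
Conflict for L: L → L + B and L → num + num
  Overlap: { 'num' }
Conflict for L: L → L + B and L → ( L ;
  Overlap: { '(' }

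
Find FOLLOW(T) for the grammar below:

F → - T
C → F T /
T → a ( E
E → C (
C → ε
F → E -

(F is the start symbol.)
{ $, '/', 'a' }

To compute FOLLOW(T), find every occurrence of T on a right-hand side N → α T β: add FIRST(β) \ {ε}, and if β is empty or nullable also add FOLLOW(N). Iterate to a fixed point.

In F → - T: T is at the end, add FOLLOW(F)
In C → F T /: T is followed by '/', add FIRST('/') \ {ε} = { '/' }

The FOLLOW sets referred to above (computed the same way, to a fixed point):
  FOLLOW(F) = { $, 'a' }

Taking the union: FOLLOW(T) = { $, '/', 'a' }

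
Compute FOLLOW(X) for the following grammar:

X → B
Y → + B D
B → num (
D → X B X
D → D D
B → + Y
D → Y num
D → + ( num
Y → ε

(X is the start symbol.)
To compute FOLLOW(X), find every occurrence of X on a right-hand side N → α X β: add FIRST(β) \ {ε}, and if β is empty or nullable also add FOLLOW(N). Iterate to a fixed point.

X is the start symbol, so $ ∈ FOLLOW(X).
In D → X B X: X is followed by B X, add FIRST(B X) \ {ε} = { '+', 'num' }
In D → X B X: X is at the end, add FOLLOW(D)

The FOLLOW sets referred to above (computed the same way, to a fixed point):
  FOLLOW(D) = { $, '+', 'num' }

Taking the union: FOLLOW(X) = { $, '+', 'num' }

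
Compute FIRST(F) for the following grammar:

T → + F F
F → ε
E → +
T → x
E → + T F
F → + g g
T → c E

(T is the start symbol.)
{ '+', ε }

To compute FIRST(F), examine every production with F on the left-hand side, reading each right-hand side left to right until a non-nullable symbol is reached.

From F → ε:
  - ε-production, so ε ∈ FIRST(F)
From F → + g g:
  - '+' is a terminal: add '+' and stop

Collecting: FIRST(F) = { '+', ε }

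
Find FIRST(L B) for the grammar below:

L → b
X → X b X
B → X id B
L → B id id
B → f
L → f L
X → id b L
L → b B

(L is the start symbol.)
{ 'b', 'f', 'id' }

FIRST sets of the non-terminals involved (from the grammar, by fixed-point iteration):
  FIRST(L) = { 'b', 'f', 'id' }

To compute FIRST(L B), process the symbols left to right:
Symbol L is a non-terminal. Add FIRST(L) \ {ε} = { 'b', 'f', 'id' }
L is not nullable (ε ∉ FIRST(L)), so stop here.
FIRST(L B) = { 'b', 'f', 'id' }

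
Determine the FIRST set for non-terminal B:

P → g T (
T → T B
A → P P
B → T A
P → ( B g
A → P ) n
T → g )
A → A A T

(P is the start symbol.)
{ 'g' }

To compute FIRST(B), examine every production with B on the left-hand side, reading each right-hand side left to right until a non-nullable symbol is reached.

FIRST sets of the other non-terminals involved (by the same procedure, iterated to a fixed point):
  FIRST(T) = { 'g' }

From B → T A:
  - T is a non-terminal: add FIRST(T) \ {ε} = { 'g' }
    T is not nullable, so stop

Collecting: FIRST(B) = { 'g' }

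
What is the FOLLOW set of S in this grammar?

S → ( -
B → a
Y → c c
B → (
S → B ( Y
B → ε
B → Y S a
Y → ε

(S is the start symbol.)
To compute FOLLOW(S), find every occurrence of S on a right-hand side N → α S β: add FIRST(β) \ {ε}, and if β is empty or nullable also add FOLLOW(N). Iterate to a fixed point.

S is the start symbol, so $ ∈ FOLLOW(S).
In B → Y S a: S is followed by a, add FIRST(a) \ {ε} = { 'a' }

Taking the union: FOLLOW(S) = { $, 'a' }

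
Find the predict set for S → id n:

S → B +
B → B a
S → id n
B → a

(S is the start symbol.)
{ 'id' }

PREDICT(S → id n) = (FIRST(RHS) \ {ε}) ∪ (FOLLOW(S) if ε ∈ FIRST(RHS), i.e. RHS ⇒* ε)
FIRST(id n) = { 'id' }
ε ∉ FIRST(id n), so FOLLOW(S) is not added.
PREDICT(S → id n) = { 'id' }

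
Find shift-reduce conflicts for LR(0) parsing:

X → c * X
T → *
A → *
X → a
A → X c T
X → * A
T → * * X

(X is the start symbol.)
A shift-reduce conflict occurs when an LR(0) state has both:
  - a complete (reduce) item [A → α .] (dot at the end), and
  - a shift item [B → β . c γ] (dot before a terminal).

Augment with X' → X and build the canonical LR(0) collection (I0 = CLOSURE({[X' → . X]}), then GOTO on every symbol after a dot until no new states appear). It has 15 states:
  I0: { [X → . * A], [X → . a], [X → . c * X], [X' → . X] }  — shift
  I1: { [A → . *], [A → . X c T], [X → * . A], [X → . * A], [X → . a], [X → . c * X] }  — shift
  I2: { [X' → X .] }  — accept
  I3: { [X → a .] }  — reduce
  I4: { [X → c . * X] }  — shift
  I5: { [X → . * A], [X → . a], [X → . c * X], [X → c * . X] }  — shift
  I6: { [X → c * X .] }  — reduce
  I7: { [A → * .], [A → . *], [A → . X c T], [X → * . A], [X → . * A], [X → . a], [X → . c * X] }  — shift, reduce
  I8: { [X → * A .] }  — reduce
  I9: { [A → X . c T] }  — shift
  I10: { [A → X c . T], [T → . * * X], [T → . *] }  — shift
  I11: { [T → * . * X], [T → * .] }  — shift, reduce
  I12: { [A → X c T .] }  — reduce
  I13: { [T → * * . X], [X → . * A], [X → . a], [X → . c * X] }  — shift
  I14: { [T → * * X .] }  — reduce

I7 contains reduce item [A → * .] and shift items [A → . *], [X → . * A], [X → . a], [X → . c * X] — shift-reduce conflict.
I11 contains reduce item [T → * .] and shift item [T → * . * X] — shift-reduce conflict.

Answer: Yes — I7: [A → * .] vs [A → . *]; I11: [T → * .] vs [T → * . * X]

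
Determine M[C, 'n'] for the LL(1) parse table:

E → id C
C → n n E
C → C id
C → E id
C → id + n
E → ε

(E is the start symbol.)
C → n n E, C → C id

To find M[C, 'n'], we find productions for C where 'n' is in the predict set (PREDICT(N → α) = (FIRST(α) \ {ε}) ∪ (FOLLOW(N) if α ⇒* ε)).

Relevant sets:
  FIRST(C) = { 'id', 'n' }
  FIRST(E) = { 'id', ε }

C → n n E: PREDICT = { 'n' }
  'n' is in predict set, so this production goes in M[C, 'n']
C → C id: PREDICT = { 'id', 'n' }
  'n' is in predict set, so this production goes in M[C, 'n']
C → E id: PREDICT = { 'id' }
C → id + n: PREDICT = { 'id' }

M[C, 'n'] = C → n n E, C → C id  (a multiply-defined cell — the grammar is not LL(1))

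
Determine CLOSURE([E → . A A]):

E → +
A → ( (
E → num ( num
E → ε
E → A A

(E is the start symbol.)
To compute CLOSURE, for each item [A → α.Bβ] where B is a non-terminal, add [B → .γ] for all productions B → γ; repeat for the newly added items until nothing changes.

Start with: [E → . A A]
  [E → . A A] has the dot before A: add [A → . ( (]
No further items can be added.

CLOSURE = { [A → . ( (], [E → . A A] }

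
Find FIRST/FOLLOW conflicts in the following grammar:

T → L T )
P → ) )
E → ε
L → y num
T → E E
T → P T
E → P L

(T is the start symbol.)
A FIRST/FOLLOW conflict occurs when a non-terminal N has a nullable alternative N → β (β ⇒* ε) and another alternative N → α with FIRST(α) ∩ FOLLOW(N) ≠ ∅: on such a lookahead the parser cannot decide between expanding α and letting N vanish via β.

Nullable non-terminals: E, T.
FIRST sets used below: FIRST(P) = { ')' }, FIRST(L) = { 'y' }, FIRST(E) = { ')', ε }

E: nullable alternative(s) E → ε; FOLLOW(E) = { $, ')' }
  E → ε: FIRST \ {ε} = { } — this is the only nullable alternative, skip
  E → P L: FIRST \ {ε} = { ')' } — overlaps FOLLOW(E) on { ')' }: CONFLICT

T: nullable alternative(s) T → E E; FOLLOW(T) = { $, ')' }
  T → L T ): FIRST \ {ε} = { 'y' } — disjoint from FOLLOW(T)
  T → E E: FIRST \ {ε} = { ')' } — this is the only nullable alternative, skip
  T → P T: FIRST \ {ε} = { ')' } — overlaps FOLLOW(T) on { ')' }: CONFLICT

L, P have no nullable alternative, so no FIRST/FOLLOW check is needed there.

So the grammar has 2 FIRST/FOLLOW conflicts (marked CONFLICT above).

Answer: Yes. T → P T with FOLLOW(T) on { ')' }; E → P L with FOLLOW(E) on { ')' }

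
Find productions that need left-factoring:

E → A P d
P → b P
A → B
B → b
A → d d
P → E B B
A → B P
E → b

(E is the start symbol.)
Left-factoring is needed when two productions for the same non-terminal
share a common prefix on the right-hand side.

Productions for E:
  E → A P d
  E → b
Productions for P:
  P → b P
  P → E B B
Productions for A:
  A → B
  A → d d
  A → B P

Found common prefix 'B' in productions for A

Answer: Yes, A has productions with common prefix 'B'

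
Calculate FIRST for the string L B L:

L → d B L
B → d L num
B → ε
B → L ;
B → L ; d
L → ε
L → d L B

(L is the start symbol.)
{ ';', 'd', ε }

FIRST sets of the non-terminals involved (from the grammar, by fixed-point iteration):
  FIRST(L) = { 'd', ε }
  FIRST(B) = { ';', 'd', ε }

To compute FIRST(L B L), process the symbols left to right:
Symbol L is a non-terminal. Add FIRST(L) \ {ε} = { 'd' }
L is nullable (ε ∈ FIRST(L)), continue to the next symbol.
Symbol B is a non-terminal. Add FIRST(B) \ {ε} = { ';', 'd' }
B is nullable (ε ∈ FIRST(B)), continue to the next symbol.
Symbol L is a non-terminal. Add FIRST(L) \ {ε} = { 'd' }
L is nullable (ε ∈ FIRST(L)), continue to the next symbol.
All symbols are nullable, so ε is in the result.
FIRST(L B L) = { ';', 'd', ε }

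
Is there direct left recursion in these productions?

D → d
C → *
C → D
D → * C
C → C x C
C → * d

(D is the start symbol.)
Yes, C is left-recursive

D → d: starts with d
C → *: starts with '*'
C → D: starts with D
D → * C: starts with '*'
C → C x C: LEFT RECURSIVE (starts with C)
C → * d: starts with '*'

The grammar has direct left recursion on: C.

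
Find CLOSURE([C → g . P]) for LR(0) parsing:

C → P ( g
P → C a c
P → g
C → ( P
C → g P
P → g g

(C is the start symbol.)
{ [C → . ( P], [C → . P ( g], [C → . g P], [C → g . P], [P → . C a c], [P → . g g], [P → . g] }

Start with: [C → g . P]
  [C → g . P] has the dot before P: add [P → . C a c], [P → . g], [P → . g g]
  [P → . C a c] has the dot before C: add [C → . P ( g], [C → . ( P], [C → . g P]
No further items can be added.

CLOSURE = { [C → . ( P], [C → . P ( g], [C → . g P], [C → g . P], [P → . C a c], [P → . g g], [P → . g] }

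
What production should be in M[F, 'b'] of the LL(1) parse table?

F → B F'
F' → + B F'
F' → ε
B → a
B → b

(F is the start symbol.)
To find M[F, 'b'], we find productions for F where 'b' is in the predict set (PREDICT(N → α) = (FIRST(α) \ {ε}) ∪ (FOLLOW(N) if α ⇒* ε)).

Relevant sets:
  FIRST(B) = { 'a', 'b' }

F → B F': PREDICT = { 'a', 'b' }
  'b' is in predict set, so this production goes in M[F, 'b']

M[F, 'b'] = F → B F'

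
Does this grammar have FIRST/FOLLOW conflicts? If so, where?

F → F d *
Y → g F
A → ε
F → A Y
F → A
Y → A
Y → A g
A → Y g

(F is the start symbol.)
Nullable non-terminals: A, F, Y.
FIRST sets used below: FIRST(Y) = { 'g', ε }, FIRST(F) = { 'd', 'g', ε }, FIRST(A) = { 'g', ε }

A: nullable alternative(s) A → ε; FOLLOW(A) = { $, 'd', 'g' }
  A → ε: FIRST \ {ε} = { } — this is the only nullable alternative, skip
  A → Y g: FIRST \ {ε} = { 'g' } — overlaps FOLLOW(A) on { 'g' }: CONFLICT

F: nullable alternative(s) F → A Y, F → A; FOLLOW(F) = { $, 'd', 'g' }
  F → F d *: FIRST \ {ε} = { 'd', 'g' } — overlaps FOLLOW(F) on { 'd', 'g' }: CONFLICT
  F → A Y: FIRST \ {ε} = { 'g' } — overlaps FOLLOW(F) on { 'g' }: CONFLICT
  F → A: FIRST \ {ε} = { 'g' } — overlaps FOLLOW(F) on { 'g' }: CONFLICT

Y: nullable alternative(s) Y → A; FOLLOW(Y) = { $, 'd', 'g' }
  Y → g F: FIRST \ {ε} = { 'g' } — overlaps FOLLOW(Y) on { 'g' }: CONFLICT
  Y → A: FIRST \ {ε} = { 'g' } — this is the only nullable alternative, skip
  Y → A g: FIRST \ {ε} = { 'g' } — overlaps FOLLOW(Y) on { 'g' }: CONFLICT

So the grammar has 6 FIRST/FOLLOW conflicts (marked CONFLICT above).

Answer: Yes. F → F d '*' with FOLLOW(F) on { 'd', 'g' }; F → A Y with FOLLOW(F) on { 'g' }; F → A with FOLLOW(F) on { 'g' }; Y → g F with FOLLOW(Y) on { 'g' }; Y → A g with FOLLOW(Y) on { 'g' }; A → Y g with FOLLOW(A) on { 'g' }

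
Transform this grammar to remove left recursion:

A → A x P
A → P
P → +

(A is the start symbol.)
A is directly left-recursive. The standard transformation for
  A → A α₁ | ... | A α_m | β₁ | ... | β_n
is
  A  → β₁ A' | ... | β_n A'
  A' → α₁ A' | ... | α_m A' | ε

A → P becomes A → P A'
A → A x P becomes A' → x P A'
Add A' → ε

Productions for other non-terminals are unchanged:
  P → +

Resulting grammar:
A → P A'
A' → x P A'
A' → ε
P → +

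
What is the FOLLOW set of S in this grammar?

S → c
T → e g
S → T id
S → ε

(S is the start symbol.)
{ $ }

S is the start symbol, so $ ∈ FOLLOW(S).
S does not occur on any right-hand side.

Taking the union: FOLLOW(S) = { $ }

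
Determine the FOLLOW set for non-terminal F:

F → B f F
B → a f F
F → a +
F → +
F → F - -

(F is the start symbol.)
To compute FOLLOW(F), find every occurrence of F on a right-hand side N → α F β: add FIRST(β) \ {ε}, and if β is empty or nullable also add FOLLOW(N). Iterate to a fixed point.

F is the start symbol, so $ ∈ FOLLOW(F).
In F → B f F: F is at the end; this adds FOLLOW(F) to itself — nothing new
In B → a f F: F is at the end, add FOLLOW(B)
In F → F - -: F is followed by '-' '-', add FIRST('-' '-') \ {ε} = { '-' }

The FOLLOW sets referred to above (computed the same way, to a fixed point):
  FOLLOW(B) = { 'f' }

Taking the union: FOLLOW(F) = { $, '-', 'f' }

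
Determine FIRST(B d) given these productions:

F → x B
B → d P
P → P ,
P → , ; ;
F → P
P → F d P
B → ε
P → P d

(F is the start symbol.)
{ 'd' }

FIRST sets of the non-terminals involved (from the grammar, by fixed-point iteration):
  FIRST(B) = { 'd', ε }

To compute FIRST(B d), process the symbols left to right:
Symbol B is a non-terminal. Add FIRST(B) \ {ε} = { 'd' }
B is nullable (ε ∈ FIRST(B)), continue to the next symbol.
Symbol d is a terminal. Add 'd' and stop.
FIRST(B d) = { 'd' }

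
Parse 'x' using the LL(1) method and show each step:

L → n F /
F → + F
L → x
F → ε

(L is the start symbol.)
LL(1) parsing maintains a stack (initially the start symbol over $) and the input. At each step: if the stack top is a terminal, match it against the current input token; if it is a non-terminal N, replace it with the RHS of M[N, lookahead] (the unique production whose predict set contains the lookahead).

Stack is shown with the top on the left.

Stack  Input  Action
--------------------
L $    x $    output L → x
x $    x $    match 'x'
$      $      accept

The string is accepted.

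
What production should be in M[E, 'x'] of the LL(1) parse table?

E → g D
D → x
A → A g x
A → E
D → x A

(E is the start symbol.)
To find M[E, 'x'], we find productions for E where 'x' is in the predict set (PREDICT(N → α) = (FIRST(α) \ {ε}) ∪ (FOLLOW(N) if α ⇒* ε)).

E → g D: PREDICT = { 'g' }

M[E, 'x'] is empty (no production applies)

Answer: Empty (error entry)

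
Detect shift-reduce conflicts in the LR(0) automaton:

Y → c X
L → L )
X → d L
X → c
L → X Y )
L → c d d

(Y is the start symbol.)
A shift-reduce conflict occurs when an LR(0) state has both:
  - a complete (reduce) item [A → α .] (dot at the end), and
  - a shift item [B → β . c γ] (dot before a terminal).

Augment with Y' → Y and build the canonical LR(0) collection (I0 = CLOSURE({[Y' → . Y]}), then GOTO on every symbol after a dot until no new states appear). It has 14 states:
  I0: { [Y → . c X], [Y' → . Y] }  — shift
  I1: { [Y' → Y .] }  — accept
  I2: { [X → . c], [X → . d L], [Y → c . X] }  — shift
  I3: { [Y → c X .] }  — reduce
  I4: { [X → c .] }  — reduce
  I5: { [L → . L )], [L → . X Y )], [L → . c d d], [X → . c], [X → . d L], [X → d . L] }  — shift
  I6: { [L → L . )], [X → d L .] }  — shift, reduce
  I7: { [L → X . Y )], [Y → . c X] }  — shift
  I8: { [L → c . d d], [X → c .] }  — shift, reduce
  I9: { [L → c d . d] }  — shift
  I10: { [L → c d d .] }  — reduce
  I11: { [L → X Y . )] }  — shift
  I12: { [L → X Y ) .] }  — reduce
  I13: { [L → L ) .] }  — reduce

I6 contains reduce item [X → d L .] and shift item [L → L . )] — shift-reduce conflict.
I8 contains reduce item [X → c .] and shift item [L → c . d d] — shift-reduce conflict.

Answer: Yes — I6: [X → d L .] vs [L → L . )]; I8: [X → c .] vs [L → c . d d]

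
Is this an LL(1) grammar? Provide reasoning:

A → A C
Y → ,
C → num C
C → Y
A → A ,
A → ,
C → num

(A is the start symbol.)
No. Predict set conflict for A: { ',' }

Relevant sets:
  FIRST(A) = { ',' }
  FIRST(Y) = { ',' }

For A:
  PREDICT(A → A C) = { ',' }
  PREDICT(A → A ',') = { ',' }
  PREDICT(A → ',') = { ',' }
For C:
  PREDICT(C → num C) = { 'num' }
  PREDICT(C → Y) = { ',' }
  PREDICT(C → num) = { 'num' }
Y has a single production, so nothing to check there.

Conflict found: Predict set conflict for A: { ',' }
The grammar is NOT LL(1).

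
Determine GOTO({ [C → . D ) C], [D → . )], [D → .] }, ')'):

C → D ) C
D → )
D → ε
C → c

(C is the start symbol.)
{ [D → ) .] }

GOTO(I, ')') = CLOSURE({ [A → αX.β] : [A → α.Xβ] ∈ I, X = ')' })

Items with dot before ')', with the dot advanced:
  [D → . )] → [D → ) .]
Closure adds nothing (no advanced item has the dot before a non-terminal).

GOTO = { [D → ) .] }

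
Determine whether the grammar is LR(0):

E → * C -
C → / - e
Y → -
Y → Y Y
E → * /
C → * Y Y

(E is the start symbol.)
A grammar is LR(0) if no state in the canonical LR(0) collection has:
  - both a shift item (dot before a terminal) and a complete item (shift-reduce conflict), or
  - two or more complete items (reduce-reduce conflict; the accept item [E' → E .] counts as a complete item here).

Augment with E' → E and build the canonical LR(0) collection (I0 = CLOSURE({[E' → . E]}), then GOTO on every symbol after a dot until no new states appear). It has 13 states:
  I0: { [E → . * /], [E → . * C -], [E' → . E] }  — shift
  I1: { [C → . * Y Y], [C → . / - e], [E → * . /], [E → * . C -] }  — shift
  I2: { [E' → E .] }  — accept
  I3: { [C → * . Y Y], [Y → . -], [Y → . Y Y] }  — shift
  I4: { [C → / . - e], [E → * / .] }  — shift, reduce
  I5: { [E → * C . -] }  — shift
  I6: { [E → * C - .] }  — reduce
  I7: { [C → / - . e] }  — shift
  I8: { [C → / - e .] }  — reduce
  I9: { [Y → - .] }  — reduce
  I10: { [C → * Y . Y], [Y → . -], [Y → . Y Y], [Y → Y . Y] }  — shift
  I11: { [C → * Y Y .], [Y → . -], [Y → . Y Y], [Y → Y . Y], [Y → Y Y .] }  — shift, 2 reduces
  I12: { [Y → . -], [Y → . Y Y], [Y → Y . Y], [Y → Y Y .] }  — shift, reduce

Conflict in state I4:
  Shift-reduce conflict between [E → * / .] and [C → / . - e]
So the grammar is NOT LR(0).

Answer: No. Shift-reduce conflict between [E → * / .] and [C → / . - e]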